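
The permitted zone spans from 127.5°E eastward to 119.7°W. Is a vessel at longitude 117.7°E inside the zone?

Band width going east from +127.5° to -119.7°: ((-119.7 − 127.5) mod 360) = 112.8°.
Offset of +117.7° east of the west edge: ((117.7 − 127.5) mod 360) = 350.2°.
350.2° > 112.8° ⇒ outside.

No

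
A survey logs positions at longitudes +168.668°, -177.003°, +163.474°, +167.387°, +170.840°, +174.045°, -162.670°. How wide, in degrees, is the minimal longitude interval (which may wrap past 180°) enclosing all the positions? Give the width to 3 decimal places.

33.856°

Sort the longitudes: -177.003°, -162.670°, +163.474°, +167.387°, +168.668°, +170.840°, +174.045°.
Eastward gaps between consecutive values (wrapping around): 14.333°, 326.144°, 3.913°, 1.281°, 2.172°, 3.205°, 8.952°.
Largest gap = 326.144° ⇒ minimal covering band is its complement: 360° − 326.144° = 33.856°.
Band runs from +163.474° eastward to -162.670°, crossing the antimeridian.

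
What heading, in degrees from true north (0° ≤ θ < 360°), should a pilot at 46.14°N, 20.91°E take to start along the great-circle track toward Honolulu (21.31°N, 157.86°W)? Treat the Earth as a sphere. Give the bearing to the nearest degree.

359°

Δλ = -157.86 − 20.91 = -178.77°.
θ = atan2( sin Δλ · cos φ₂ , cos φ₁ · sin φ₂ − sin φ₁ · cos φ₂ · cos Δλ )
  = atan2(-0.02000, 0.92339) = -1.241° → normalised to [0°, 360°): 358.759°.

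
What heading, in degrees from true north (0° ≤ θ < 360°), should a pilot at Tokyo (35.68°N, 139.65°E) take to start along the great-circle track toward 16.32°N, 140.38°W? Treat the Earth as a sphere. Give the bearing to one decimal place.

Δλ = -140.38 − 139.65 = -280.03°; wrapped into (−180°, 180°]: 79.97°.
θ = atan2( sin Δλ · cos φ₂ , cos φ₁ · sin φ₂ − sin φ₁ · cos φ₂ · cos Δλ )
  = atan2(0.94504, 0.13076) = 82.122° → normalised to [0°, 360°): 82.122°.

82.1°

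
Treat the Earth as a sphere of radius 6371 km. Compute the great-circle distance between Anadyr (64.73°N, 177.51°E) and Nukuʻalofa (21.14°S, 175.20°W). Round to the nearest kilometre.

Δλ = -175.20 − 177.51 = -352.71°; wrapped into (−180°, 180°]: 7.29°.
Δφ = -21.14 − 64.73 = -85.87°.
a = sin²(Δφ/2) + cos φ₁ · cos φ₂ · sin²(Δλ/2) = 0.465599.
c = 2·atan2(√a, √(1−a)) = 1.50194 rad → d = 6371·c ≈ 9568.86 km.

9569 km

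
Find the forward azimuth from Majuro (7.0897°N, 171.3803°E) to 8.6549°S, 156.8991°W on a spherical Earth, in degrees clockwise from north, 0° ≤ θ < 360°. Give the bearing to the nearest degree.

Δλ = -156.8991 − 171.3803 = -328.2794°; wrapped into (−180°, 180°]: 31.7206°.
θ = atan2( sin Δλ · cos φ₂ , cos φ₁ · sin φ₂ − sin φ₁ · cos φ₂ · cos Δλ )
  = atan2(0.51979, -0.25312) = 115.965° → normalised to [0°, 360°): 115.965°.

116°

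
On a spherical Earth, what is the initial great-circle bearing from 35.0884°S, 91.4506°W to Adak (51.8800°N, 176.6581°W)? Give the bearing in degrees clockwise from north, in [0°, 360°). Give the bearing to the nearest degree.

318°

Δλ = -176.6581 − -91.4506 = -85.2075°.
θ = atan2( sin Δλ · cos φ₂ , cos φ₁ · sin φ₂ − sin φ₁ · cos φ₂ · cos Δλ )
  = atan2(-0.61515, 0.67339) = -42.412° → normalised to [0°, 360°): 317.588°.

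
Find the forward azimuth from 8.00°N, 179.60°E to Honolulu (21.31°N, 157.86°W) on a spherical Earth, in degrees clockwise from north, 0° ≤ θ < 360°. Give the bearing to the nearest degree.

Δλ = -157.86 − 179.60 = -337.46°; wrapped into (−180°, 180°]: 22.54°.
θ = atan2( sin Δλ · cos φ₂ , cos φ₁ · sin φ₂ − sin φ₁ · cos φ₂ · cos Δλ )
  = atan2(0.35712, 0.24012) = 56.083° → normalised to [0°, 360°): 56.083°.

56°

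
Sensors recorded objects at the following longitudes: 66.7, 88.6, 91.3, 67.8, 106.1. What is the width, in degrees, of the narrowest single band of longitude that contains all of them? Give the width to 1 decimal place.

Sort the longitudes: +66.7°, +67.8°, +88.6°, +91.3°, +106.1°.
Eastward gaps between consecutive values (wrapping around): 1.1°, 20.8°, 2.7°, 14.8°, 320.6°.
Largest gap = 320.6° ⇒ minimal covering band is its complement: 360° − 320.6° = 39.4°.
Band runs from +66.7° eastward to +106.1°.

39.4°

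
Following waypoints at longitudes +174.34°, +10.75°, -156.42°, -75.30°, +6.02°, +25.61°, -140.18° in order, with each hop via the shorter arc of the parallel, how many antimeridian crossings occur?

0

Leg 1: +174.34° → +10.75°, shortest Δλ = -163.59° (west) — does not cross 180°.
Leg 2: +10.75° → -156.42°, shortest Δλ = -167.17° (west) — does not cross 180°.
Leg 3: -156.42° → -75.30°, shortest Δλ = 81.12° (east) — does not cross 180°.
Leg 4: -75.30° → +6.02°, shortest Δλ = 81.32° (east) — does not cross 180°.
Leg 5: +6.02° → +25.61°, shortest Δλ = 19.59° (east) — does not cross 180°.
Leg 6: +25.61° → -140.18°, shortest Δλ = -165.79° (west) — does not cross 180°.
Total crossings: 0.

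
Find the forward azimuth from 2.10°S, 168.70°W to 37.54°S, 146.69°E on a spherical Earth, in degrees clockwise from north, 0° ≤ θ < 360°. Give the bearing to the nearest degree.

Δλ = 146.69 − -168.70 = 315.39°; wrapped into (−180°, 180°]: -44.61°.
θ = atan2( sin Δλ · cos φ₂ , cos φ₁ · sin φ₂ − sin φ₁ · cos φ₂ · cos Δλ )
  = atan2(-0.55686, -0.58822) = -136.569° → normalised to [0°, 360°): 223.431°.

223°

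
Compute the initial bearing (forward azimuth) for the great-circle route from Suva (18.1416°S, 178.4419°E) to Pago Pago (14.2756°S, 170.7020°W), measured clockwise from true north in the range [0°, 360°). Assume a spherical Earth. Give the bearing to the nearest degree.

71°

Δλ = -170.7020 − 178.4419 = -349.1439°; wrapped into (−180°, 180°]: 10.8561°.
θ = atan2( sin Δλ · cos φ₂ , cos φ₁ · sin φ₂ − sin φ₁ · cos φ₂ · cos Δλ )
  = atan2(0.18253, 0.06202) = 71.232° → normalised to [0°, 360°): 71.232°.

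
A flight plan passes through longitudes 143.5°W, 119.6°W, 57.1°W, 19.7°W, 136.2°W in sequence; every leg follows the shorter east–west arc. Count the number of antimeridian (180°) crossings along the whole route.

0

Leg 1: -143.5° → -119.6°, shortest Δλ = 23.9° (east) — does not cross 180°.
Leg 2: -119.6° → -57.1°, shortest Δλ = 62.5° (east) — does not cross 180°.
Leg 3: -57.1° → -19.7°, shortest Δλ = 37.4° (east) — does not cross 180°.
Leg 4: -19.7° → -136.2°, shortest Δλ = -116.5° (west) — does not cross 180°.
Total crossings: 0.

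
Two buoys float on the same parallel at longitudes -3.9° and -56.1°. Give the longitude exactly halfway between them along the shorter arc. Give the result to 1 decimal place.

-30.0°

Signed shortest Δλ from -3.9° to -56.1° is -52.2°.
Midpoint longitude = -3.9° + (-52.2°)/2 = -3.9° − 26.1° = -30.0°.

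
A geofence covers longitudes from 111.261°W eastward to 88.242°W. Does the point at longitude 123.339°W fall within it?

Band width going east from -111.261° to -88.242°: ((-88.242 − -111.261) mod 360) = 23.019°.
Offset of -123.339° east of the west edge: ((-123.339 − -111.261) mod 360) = 347.922°.
347.922° > 23.019° ⇒ outside.

No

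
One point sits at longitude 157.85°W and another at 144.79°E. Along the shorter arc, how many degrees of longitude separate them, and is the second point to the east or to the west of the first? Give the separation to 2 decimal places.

Raw difference: 144.79 − -157.85 = 302.64°.
Normalise into (−180°, 180°]: 302.64° − 360° = -57.36°.
Negative ⇒ the second point lies to the west; separation 57.36°.

57.36° west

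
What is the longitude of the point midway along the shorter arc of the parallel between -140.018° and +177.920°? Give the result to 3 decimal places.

-161.049°

Signed shortest Δλ from -140.018° to +177.920° is -42.062°.
Midpoint longitude = -140.018° + (-42.062°)/2 = -140.018° − 21.031° = -161.049°.
(The naïve average (-140.018 + +177.920)/2 = 18.951° is on the wrong side of the globe.)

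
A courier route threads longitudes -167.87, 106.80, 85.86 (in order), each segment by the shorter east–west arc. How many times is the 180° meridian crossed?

1

Leg 1: -167.87° → +106.80°, shortest Δλ = -85.33° (west) — crosses 180°.
Leg 2: +106.80° → +85.86°, shortest Δλ = -20.94° (west) — does not cross 180°.
Total crossings: 1.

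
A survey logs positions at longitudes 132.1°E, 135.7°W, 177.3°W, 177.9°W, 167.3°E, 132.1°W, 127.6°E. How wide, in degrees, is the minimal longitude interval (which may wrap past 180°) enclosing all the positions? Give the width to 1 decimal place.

Sort the longitudes: -177.9°, -177.3°, -135.7°, -132.1°, +127.6°, +132.1°, +167.3°.
Eastward gaps between consecutive values (wrapping around): 0.6°, 41.6°, 3.6°, 259.7°, 4.5°, 35.2°, 14.8°.
Largest gap = 259.7° ⇒ minimal covering band is its complement: 360° − 259.7° = 100.3°.
Band runs from +127.6° eastward to -132.1°, crossing the antimeridian.

100.3°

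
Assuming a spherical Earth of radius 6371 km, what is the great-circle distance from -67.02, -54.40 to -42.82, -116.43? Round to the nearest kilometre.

Δλ = -116.43 − -54.40 = -62.03°.
Δφ = -42.82 − -67.02 = 24.20°.
a = sin²(Δφ/2) + cos φ₁ · cos φ₂ · sin²(Δλ/2) = 0.119968.
c = 2·atan2(√a, √(1−a)) = 0.70738 rad → d = 6371·c ≈ 4506.75 km.

4507 km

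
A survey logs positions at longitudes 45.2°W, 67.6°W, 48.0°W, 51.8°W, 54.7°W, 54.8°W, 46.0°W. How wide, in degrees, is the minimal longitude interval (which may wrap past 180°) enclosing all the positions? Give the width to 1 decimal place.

22.4°

Sort the longitudes: -67.6°, -54.8°, -54.7°, -51.8°, -48.0°, -46.0°, -45.2°.
Eastward gaps between consecutive values (wrapping around): 12.8°, 0.1°, 2.9°, 3.8°, 2.0°, 0.8°, 337.6°.
Largest gap = 337.6° ⇒ minimal covering band is its complement: 360° − 337.6° = 22.4°.
Band runs from -67.6° eastward to -45.2°.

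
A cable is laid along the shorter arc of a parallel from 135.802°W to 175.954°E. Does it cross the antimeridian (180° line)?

Yes

Naïve |175.954 − -135.802| = 311.756° > 180°, so the shorter arc goes the other way round — across 180°.
Signed shortest Δλ = ((175.954 − -135.802 + 180) mod 360) − 180 = -48.244°.
Going west by 48.244° from -135.802° passes through 180° before reaching +175.954°.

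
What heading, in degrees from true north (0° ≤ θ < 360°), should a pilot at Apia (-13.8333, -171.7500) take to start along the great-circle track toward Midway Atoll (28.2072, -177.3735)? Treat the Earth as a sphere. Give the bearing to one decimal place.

Δλ = -177.3735 − -171.7500 = -5.6235°.
θ = atan2( sin Δλ · cos φ₂ , cos φ₁ · sin φ₂ − sin φ₁ · cos φ₂ · cos Δλ )
  = atan2(-0.08635, 0.66864) = -7.359° → normalised to [0°, 360°): 352.641°.

352.6°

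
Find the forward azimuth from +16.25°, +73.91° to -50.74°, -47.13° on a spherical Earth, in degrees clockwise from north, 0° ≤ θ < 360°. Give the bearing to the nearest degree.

Δλ = -47.13 − 73.91 = -121.04°.
θ = atan2( sin Δλ · cos φ₂ , cos φ₁ · sin φ₂ − sin φ₁ · cos φ₂ · cos Δλ )
  = atan2(-0.54222, -0.65204) = -140.254° → normalised to [0°, 360°): 219.746°.

220°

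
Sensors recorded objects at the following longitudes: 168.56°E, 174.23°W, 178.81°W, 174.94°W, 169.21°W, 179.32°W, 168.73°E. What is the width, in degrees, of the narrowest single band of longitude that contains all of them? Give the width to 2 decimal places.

Sort the longitudes: -179.32°, -178.81°, -174.94°, -174.23°, -169.21°, +168.56°, +168.73°.
Eastward gaps between consecutive values (wrapping around): 0.51°, 3.87°, 0.71°, 5.02°, 337.77°, 0.17°, 11.95°.
Largest gap = 337.77° ⇒ minimal covering band is its complement: 360° − 337.77° = 22.23°.
Band runs from +168.56° eastward to -169.21°, crossing the antimeridian.

22.23°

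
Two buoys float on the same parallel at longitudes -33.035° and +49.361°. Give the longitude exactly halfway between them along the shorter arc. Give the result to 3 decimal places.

+8.163°

Signed shortest Δλ from -33.035° to +49.361° is +82.396°.
Midpoint longitude = -33.035° + (+82.396°)/2 = -33.035° + 41.198° = +8.163°.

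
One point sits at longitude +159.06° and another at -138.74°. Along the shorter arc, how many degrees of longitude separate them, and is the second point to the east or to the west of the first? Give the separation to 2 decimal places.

Raw difference: -138.74 − 159.06 = -297.8°.
Normalise into (−180°, 180°]: -297.8° + 360° = 62.2°.
Positive ⇒ the second point lies to the east; separation 62.20°.

62.20° east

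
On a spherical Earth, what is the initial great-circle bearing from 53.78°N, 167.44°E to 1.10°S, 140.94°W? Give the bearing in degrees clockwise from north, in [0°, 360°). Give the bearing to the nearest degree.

123°

Δλ = -140.94 − 167.44 = -308.38°; wrapped into (−180°, 180°]: 51.62°.
θ = atan2( sin Δλ · cos φ₂ , cos φ₁ · sin φ₂ − sin φ₁ · cos φ₂ · cos Δλ )
  = atan2(0.78377, -0.51214) = 123.162° → normalised to [0°, 360°): 123.162°.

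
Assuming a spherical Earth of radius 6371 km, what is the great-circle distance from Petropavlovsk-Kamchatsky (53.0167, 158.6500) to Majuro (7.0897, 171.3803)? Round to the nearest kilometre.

5236 km

Δλ = 171.3803 − 158.6500 = 12.7303°.
Δφ = 7.0897 − 53.0167 = -45.9270°.
a = sin²(Δφ/2) + cos φ₁ · cos φ₂ · sin²(Δλ/2) = 0.159550.
c = 2·atan2(√a, √(1−a)) = 0.82181 rad → d = 6371·c ≈ 5235.73 km.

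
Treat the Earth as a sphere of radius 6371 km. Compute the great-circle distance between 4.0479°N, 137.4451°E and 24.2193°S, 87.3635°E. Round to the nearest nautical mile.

Δλ = 87.3635 − 137.4451 = -50.0816°.
Δφ = -24.2193 − 4.0479 = -28.2672°.
a = sin²(Δφ/2) + cos φ₁ · cos φ₂ · sin²(Δλ/2) = 0.222602.
c = 2·atan2(√a, √(1−a)) = 0.98268 rad → d = 6371·c ≈ 6260.64 km ≈ 3380.47 nmi.

3380 nmi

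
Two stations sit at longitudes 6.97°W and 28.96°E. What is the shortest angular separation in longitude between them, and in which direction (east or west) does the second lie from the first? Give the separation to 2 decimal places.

Raw difference: 28.96 − -6.97 = 35.93°.
Normalise into (−180°, 180°]: 35.93° stays 35.93°.
Positive ⇒ the second point lies to the east; separation 35.93°.

35.93° east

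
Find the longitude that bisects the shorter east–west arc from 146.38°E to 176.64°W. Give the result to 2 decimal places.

Signed shortest Δλ from +146.38° to -176.64° is +36.98°.
Midpoint longitude = +146.38° + (+36.98°)/2 = +146.38° + 18.49° = +164.87°.
(The naïve average (+146.38 + -176.64)/2 = -15.13° is on the wrong side of the globe.)

164.87°E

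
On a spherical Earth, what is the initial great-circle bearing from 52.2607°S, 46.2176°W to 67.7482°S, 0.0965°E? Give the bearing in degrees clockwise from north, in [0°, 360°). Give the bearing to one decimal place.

Δλ = 0.0965 − -46.2176 = 46.3141°.
θ = atan2( sin Δλ · cos φ₂ , cos φ₁ · sin φ₂ − sin φ₁ · cos φ₂ · cos Δλ )
  = atan2(0.27384, -0.35965) = 142.714° → normalised to [0°, 360°): 142.714°.

142.7°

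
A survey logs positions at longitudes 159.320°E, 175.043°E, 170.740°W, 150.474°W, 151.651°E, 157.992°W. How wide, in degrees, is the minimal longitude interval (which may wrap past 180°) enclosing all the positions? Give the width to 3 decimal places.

57.875°

Sort the longitudes: -170.740°, -157.992°, -150.474°, +151.651°, +159.320°, +175.043°.
Eastward gaps between consecutive values (wrapping around): 12.748°, 7.518°, 302.125°, 7.669°, 15.723°, 14.217°.
Largest gap = 302.125° ⇒ minimal covering band is its complement: 360° − 302.125° = 57.875°.
Band runs from +151.651° eastward to -150.474°, crossing the antimeridian.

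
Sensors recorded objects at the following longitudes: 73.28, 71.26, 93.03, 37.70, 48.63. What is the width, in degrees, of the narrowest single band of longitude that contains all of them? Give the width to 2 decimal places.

Sort the longitudes: +37.70°, +48.63°, +71.26°, +73.28°, +93.03°.
Eastward gaps between consecutive values (wrapping around): 10.93°, 22.63°, 2.02°, 19.75°, 304.67°.
Largest gap = 304.67° ⇒ minimal covering band is its complement: 360° − 304.67° = 55.33°.
Band runs from +37.70° eastward to +93.03°.

55.33°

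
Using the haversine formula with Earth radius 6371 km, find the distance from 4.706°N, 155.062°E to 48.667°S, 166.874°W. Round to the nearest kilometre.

Δλ = -166.874 − 155.062 = -321.936°; wrapped into (−180°, 180°]: 38.064°.
Δφ = -48.667 − 4.706 = -53.373°.
a = sin²(Δφ/2) + cos φ₁ · cos φ₂ · sin²(Δλ/2) = 0.271691.
c = 2·atan2(√a, √(1−a)) = 1.09661 rad → d = 6371·c ≈ 6986.48 km.

6986 km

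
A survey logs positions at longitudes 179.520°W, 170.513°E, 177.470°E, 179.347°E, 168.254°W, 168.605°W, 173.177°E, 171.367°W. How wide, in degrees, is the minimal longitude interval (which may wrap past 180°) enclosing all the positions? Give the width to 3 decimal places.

21.233°

Sort the longitudes: -179.520°, -171.367°, -168.605°, -168.254°, +170.513°, +173.177°, +177.470°, +179.347°.
Eastward gaps between consecutive values (wrapping around): 8.153°, 2.762°, 0.351°, 338.767°, 2.664°, 4.293°, 1.877°, 1.133°.
Largest gap = 338.767° ⇒ minimal covering band is its complement: 360° − 338.767° = 21.233°.
Band runs from +170.513° eastward to -168.254°, crossing the antimeridian.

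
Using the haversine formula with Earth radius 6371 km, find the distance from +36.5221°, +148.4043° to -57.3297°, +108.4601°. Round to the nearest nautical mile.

5986 nmi

Δλ = 108.4601 − 148.4043 = -39.9442°.
Δφ = -57.3297 − 36.5221 = -93.8518°.
a = sin²(Δφ/2) + cos φ₁ · cos φ₂ · sin²(Δλ/2) = 0.584197.
c = 2·atan2(√a, √(1−a)) = 1.74000 rad → d = 6371·c ≈ 11085.52 km ≈ 5985.70 nmi.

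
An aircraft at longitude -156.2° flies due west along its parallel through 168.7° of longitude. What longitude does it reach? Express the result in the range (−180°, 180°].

Start at -156.2°; shift −168.7° → -324.9°.
-324.9° lies outside (−180°, 180°]; add 360° → +35.1°.

+35.1°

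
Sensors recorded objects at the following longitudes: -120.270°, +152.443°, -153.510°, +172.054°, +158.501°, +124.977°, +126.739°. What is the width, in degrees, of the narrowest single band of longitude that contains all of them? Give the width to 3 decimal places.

Sort the longitudes: -153.510°, -120.270°, +124.977°, +126.739°, +152.443°, +158.501°, +172.054°.
Eastward gaps between consecutive values (wrapping around): 33.240°, 245.247°, 1.762°, 25.704°, 6.058°, 13.553°, 34.436°.
Largest gap = 245.247° ⇒ minimal covering band is its complement: 360° − 245.247° = 114.753°.
Band runs from +124.977° eastward to -120.270°, crossing the antimeridian.

114.753°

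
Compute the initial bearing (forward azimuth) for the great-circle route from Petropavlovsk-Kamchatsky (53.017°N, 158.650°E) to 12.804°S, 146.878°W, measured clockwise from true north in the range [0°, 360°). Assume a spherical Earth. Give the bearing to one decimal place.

Δλ = -146.878 − 158.650 = -305.528°; wrapped into (−180°, 180°]: 54.472°.
θ = atan2( sin Δλ · cos φ₂ , cos φ₁ · sin φ₂ − sin φ₁ · cos φ₂ · cos Δλ )
  = atan2(0.79359, -0.58597) = 126.441° → normalised to [0°, 360°): 126.441°.

126.4°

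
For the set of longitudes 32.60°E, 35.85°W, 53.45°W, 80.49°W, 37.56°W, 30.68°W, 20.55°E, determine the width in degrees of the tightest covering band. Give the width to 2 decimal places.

Sort the longitudes: -80.49°, -53.45°, -37.56°, -35.85°, -30.68°, +20.55°, +32.60°.
Eastward gaps between consecutive values (wrapping around): 27.04°, 15.89°, 1.71°, 5.17°, 51.23°, 12.05°, 246.91°.
Largest gap = 246.91° ⇒ minimal covering band is its complement: 360° − 246.91° = 113.09°.
Band runs from -80.49° eastward to +32.60°.

113.09°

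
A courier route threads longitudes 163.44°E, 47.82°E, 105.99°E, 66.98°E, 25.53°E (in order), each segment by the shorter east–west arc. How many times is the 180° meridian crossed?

0

Leg 1: +163.44° → +47.82°, shortest Δλ = -115.62° (west) — does not cross 180°.
Leg 2: +47.82° → +105.99°, shortest Δλ = 58.17° (east) — does not cross 180°.
Leg 3: +105.99° → +66.98°, shortest Δλ = -39.01° (west) — does not cross 180°.
Leg 4: +66.98° → +25.53°, shortest Δλ = -41.45° (west) — does not cross 180°.
Total crossings: 0.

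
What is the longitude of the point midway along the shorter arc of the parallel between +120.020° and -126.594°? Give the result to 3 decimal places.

+176.713°

Signed shortest Δλ from +120.020° to -126.594° is +113.386°.
Midpoint longitude = +120.020° + (+113.386°)/2 = +120.020° + 56.693° = +176.713°.
(The naïve average (+120.020 + -126.594)/2 = -3.287° is on the wrong side of the globe.)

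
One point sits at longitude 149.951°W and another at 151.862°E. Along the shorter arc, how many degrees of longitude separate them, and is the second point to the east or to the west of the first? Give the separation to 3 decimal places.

58.187° west

Raw difference: 151.862 − -149.951 = 301.813°.
Normalise into (−180°, 180°]: 301.813° − 360° = -58.187°.
Negative ⇒ the second point lies to the west; separation 58.187°.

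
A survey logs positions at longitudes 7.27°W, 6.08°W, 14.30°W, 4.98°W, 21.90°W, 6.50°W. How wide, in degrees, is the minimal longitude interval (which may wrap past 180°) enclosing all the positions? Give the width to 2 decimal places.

16.92°

Sort the longitudes: -21.90°, -14.30°, -7.27°, -6.50°, -6.08°, -4.98°.
Eastward gaps between consecutive values (wrapping around): 7.60°, 7.03°, 0.77°, 0.42°, 1.10°, 343.08°.
Largest gap = 343.08° ⇒ minimal covering band is its complement: 360° − 343.08° = 16.92°.
Band runs from -21.90° eastward to -4.98°.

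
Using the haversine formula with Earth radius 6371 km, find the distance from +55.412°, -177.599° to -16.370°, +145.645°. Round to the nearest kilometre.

Δλ = 145.645 − -177.599 = 323.244°; wrapped into (−180°, 180°]: -36.756°.
Δφ = -16.370 − 55.412 = -71.782°.
a = sin²(Δφ/2) + cos φ₁ · cos φ₂ · sin²(Δλ/2) = 0.397825.
c = 2·atan2(√a, √(1−a)) = 1.36500 rad → d = 6371·c ≈ 8696.39 km.

8696 km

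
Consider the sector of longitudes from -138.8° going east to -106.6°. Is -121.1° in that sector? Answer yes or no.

Yes

Band width going east from -138.8° to -106.6°: ((-106.6 − -138.8) mod 360) = 32.2°.
Offset of -121.1° east of the west edge: ((-121.1 − -138.8) mod 360) = 17.7°.
17.7° ≤ 32.2° ⇒ inside.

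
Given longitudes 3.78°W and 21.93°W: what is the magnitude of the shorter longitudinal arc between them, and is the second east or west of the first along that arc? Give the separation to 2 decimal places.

Raw difference: -21.93 − -3.78 = -18.15°.
Normalise into (−180°, 180°]: -18.15° stays -18.15°.
Negative ⇒ the second point lies to the west; separation 18.15°.

18.15° west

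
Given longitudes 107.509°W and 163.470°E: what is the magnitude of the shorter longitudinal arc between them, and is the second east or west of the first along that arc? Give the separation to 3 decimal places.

Raw difference: 163.470 − -107.509 = 270.979°.
Normalise into (−180°, 180°]: 270.979° − 360° = -89.021°.
Negative ⇒ the second point lies to the west; separation 89.021°.

89.021° west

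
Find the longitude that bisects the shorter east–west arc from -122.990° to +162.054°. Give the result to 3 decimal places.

Signed shortest Δλ from -122.990° to +162.054° is -74.956°.
Midpoint longitude = -122.990° + (-74.956°)/2 = -122.990° − 37.478° = -160.468°.
(The naïve average (-122.990 + +162.054)/2 = 19.532° is on the wrong side of the globe.)

-160.468°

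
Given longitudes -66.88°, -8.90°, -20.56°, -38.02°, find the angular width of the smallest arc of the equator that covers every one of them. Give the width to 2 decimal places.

Sort the longitudes: -66.88°, -38.02°, -20.56°, -8.90°.
Eastward gaps between consecutive values (wrapping around): 28.86°, 17.46°, 11.66°, 302.02°.
Largest gap = 302.02° ⇒ minimal covering band is its complement: 360° − 302.02° = 57.98°.
Band runs from -66.88° eastward to -8.90°.

57.98°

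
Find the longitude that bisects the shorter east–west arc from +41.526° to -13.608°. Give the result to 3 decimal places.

+13.959°

Signed shortest Δλ from +41.526° to -13.608° is -55.134°.
Midpoint longitude = +41.526° + (-55.134°)/2 = +41.526° − 27.567° = +13.959°.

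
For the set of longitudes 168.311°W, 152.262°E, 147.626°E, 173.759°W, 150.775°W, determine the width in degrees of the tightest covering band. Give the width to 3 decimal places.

Sort the longitudes: -173.759°, -168.311°, -150.775°, +147.626°, +152.262°.
Eastward gaps between consecutive values (wrapping around): 5.448°, 17.536°, 298.401°, 4.636°, 33.979°.
Largest gap = 298.401° ⇒ minimal covering band is its complement: 360° − 298.401° = 61.599°.
Band runs from +147.626° eastward to -150.775°, crossing the antimeridian.

61.599°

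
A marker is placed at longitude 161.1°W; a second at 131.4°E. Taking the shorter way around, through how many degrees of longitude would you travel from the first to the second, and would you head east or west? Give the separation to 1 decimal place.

67.5° west

Raw difference: 131.4 − -161.1 = 292.5°.
Normalise into (−180°, 180°]: 292.5° − 360° = -67.5°.
Negative ⇒ the second point lies to the west; separation 67.5°.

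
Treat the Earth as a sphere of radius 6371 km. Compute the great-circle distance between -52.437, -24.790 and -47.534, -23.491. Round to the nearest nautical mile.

Δλ = -23.491 − -24.790 = 1.299°.
Δφ = -47.534 − -52.437 = 4.903°.
a = sin²(Δφ/2) + cos φ₁ · cos φ₂ · sin²(Δλ/2) = 0.001882.
c = 2·atan2(√a, √(1−a)) = 0.08680 rad → d = 6371·c ≈ 553.02 km ≈ 298.61 nmi.

299 nmi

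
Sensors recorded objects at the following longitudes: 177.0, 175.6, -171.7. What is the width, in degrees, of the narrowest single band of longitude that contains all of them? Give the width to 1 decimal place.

12.7°

Sort the longitudes: -171.7°, +175.6°, +177.0°.
Eastward gaps between consecutive values (wrapping around): 347.3°, 1.4°, 11.3°.
Largest gap = 347.3° ⇒ minimal covering band is its complement: 360° − 347.3° = 12.7°.
Band runs from +175.6° eastward to -171.7°, crossing the antimeridian.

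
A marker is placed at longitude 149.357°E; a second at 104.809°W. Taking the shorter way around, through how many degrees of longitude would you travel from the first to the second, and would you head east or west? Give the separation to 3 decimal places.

105.834° east

Raw difference: -104.809 − 149.357 = -254.166°.
Normalise into (−180°, 180°]: -254.166° + 360° = 105.834°.
Positive ⇒ the second point lies to the east; separation 105.834°.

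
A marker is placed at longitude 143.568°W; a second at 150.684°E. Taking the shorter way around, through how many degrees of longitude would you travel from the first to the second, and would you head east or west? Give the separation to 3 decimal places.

Raw difference: 150.684 − -143.568 = 294.252°.
Normalise into (−180°, 180°]: 294.252° − 360° = -65.748°.
Negative ⇒ the second point lies to the west; separation 65.748°.

65.748° west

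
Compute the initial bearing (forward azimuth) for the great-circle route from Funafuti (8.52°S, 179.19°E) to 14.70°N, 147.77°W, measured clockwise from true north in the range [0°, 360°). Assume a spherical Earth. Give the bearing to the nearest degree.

Δλ = -147.77 − 179.19 = -326.96°; wrapped into (−180°, 180°]: 33.04°.
θ = atan2( sin Δλ · cos φ₂ , cos φ₁ · sin φ₂ − sin φ₁ · cos φ₂ · cos Δλ )
  = atan2(0.52738, 0.37109) = 54.868° → normalised to [0°, 360°): 54.868°.

55°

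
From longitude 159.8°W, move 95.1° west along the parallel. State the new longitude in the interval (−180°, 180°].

105.1°E

Start at -159.8°; shift −95.1° → -254.9°.
-254.9° lies outside (−180°, 180°]; add 360° → +105.1°.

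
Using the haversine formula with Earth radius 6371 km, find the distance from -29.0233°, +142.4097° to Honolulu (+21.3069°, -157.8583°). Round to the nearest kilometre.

Δλ = -157.8583 − 142.4097 = -300.2680°; wrapped into (−180°, 180°]: 59.7320°.
Δφ = 21.3069 − -29.0233 = 50.3302°.
a = sin²(Δφ/2) + cos φ₁ · cos φ₂ · sin²(Δλ/2) = 0.382835.
c = 2·atan2(√a, √(1−a)) = 1.33427 rad → d = 6371·c ≈ 8500.61 km.

8501 km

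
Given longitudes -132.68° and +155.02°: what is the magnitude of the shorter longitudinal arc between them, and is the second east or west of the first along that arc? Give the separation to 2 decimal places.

72.30° west

Raw difference: 155.02 − -132.68 = 287.7°.
Normalise into (−180°, 180°]: 287.7° − 360° = -72.3°.
Negative ⇒ the second point lies to the west; separation 72.30°.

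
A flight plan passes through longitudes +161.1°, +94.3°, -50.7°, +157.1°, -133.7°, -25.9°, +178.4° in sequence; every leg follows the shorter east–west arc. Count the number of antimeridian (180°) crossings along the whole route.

3

Leg 1: +161.1° → +94.3°, shortest Δλ = -66.8° (west) — does not cross 180°.
Leg 2: +94.3° → -50.7°, shortest Δλ = -145.0° (west) — does not cross 180°.
Leg 3: -50.7° → +157.1°, shortest Δλ = -152.2° (west) — crosses 180°.
Leg 4: +157.1° → -133.7°, shortest Δλ = 69.2° (east) — crosses 180°.
Leg 5: -133.7° → -25.9°, shortest Δλ = 107.8° (east) — does not cross 180°.
Leg 6: -25.9° → +178.4°, shortest Δλ = -155.7° (west) — crosses 180°.
Total crossings: 3.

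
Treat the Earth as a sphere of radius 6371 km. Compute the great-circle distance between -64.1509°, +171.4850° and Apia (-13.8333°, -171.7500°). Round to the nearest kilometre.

Δλ = -171.7500 − 171.4850 = -343.2350°; wrapped into (−180°, 180°]: 16.7650°.
Δφ = -13.8333 − -64.1509 = 50.3176°.
a = sin²(Δφ/2) + cos φ₁ · cos φ₂ · sin²(Δλ/2) = 0.189731.
c = 2·atan2(√a, √(1−a)) = 0.90137 rad → d = 6371·c ≈ 5742.62 km.

5743 km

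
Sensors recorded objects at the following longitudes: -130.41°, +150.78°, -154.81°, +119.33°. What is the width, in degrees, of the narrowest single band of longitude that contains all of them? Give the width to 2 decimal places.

110.26°

Sort the longitudes: -154.81°, -130.41°, +119.33°, +150.78°.
Eastward gaps between consecutive values (wrapping around): 24.40°, 249.74°, 31.45°, 54.41°.
Largest gap = 249.74° ⇒ minimal covering band is its complement: 360° − 249.74° = 110.26°.
Band runs from +119.33° eastward to -130.41°, crossing the antimeridian.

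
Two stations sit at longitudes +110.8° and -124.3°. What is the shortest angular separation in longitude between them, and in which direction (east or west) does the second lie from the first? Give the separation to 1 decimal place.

Raw difference: -124.3 − 110.8 = -235.1°.
Normalise into (−180°, 180°]: -235.1° + 360° = 124.9°.
Positive ⇒ the second point lies to the east; separation 124.9°.

124.9° east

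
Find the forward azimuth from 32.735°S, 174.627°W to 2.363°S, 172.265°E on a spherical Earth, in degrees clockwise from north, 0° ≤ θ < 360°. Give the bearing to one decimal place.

Δλ = 172.265 − -174.627 = 346.892°; wrapped into (−180°, 180°]: -13.108°.
θ = atan2( sin Δλ · cos φ₂ , cos φ₁ · sin φ₂ − sin φ₁ · cos φ₂ · cos Δλ )
  = atan2(-0.22659, 0.49153) = -24.749° → normalised to [0°, 360°): 335.251°.

335.3°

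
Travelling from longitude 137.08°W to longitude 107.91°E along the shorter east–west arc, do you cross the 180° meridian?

Yes

Naïve |107.91 − -137.08| = 244.99° > 180°, so the shorter arc goes the other way round — across 180°.
Signed shortest Δλ = ((107.91 − -137.08 + 180) mod 360) − 180 = -115.01°.
Going west by 115.01° from -137.08° passes through 180° before reaching +107.91°.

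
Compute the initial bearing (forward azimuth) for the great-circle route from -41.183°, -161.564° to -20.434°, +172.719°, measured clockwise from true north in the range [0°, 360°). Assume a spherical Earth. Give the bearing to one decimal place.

Δλ = 172.719 − -161.564 = 334.283°; wrapped into (−180°, 180°]: -25.717°.
θ = atan2( sin Δλ · cos φ₂ , cos φ₁ · sin φ₂ − sin φ₁ · cos φ₂ · cos Δλ )
  = atan2(-0.40662, 0.29316) = -54.210° → normalised to [0°, 360°): 305.790°.

305.8°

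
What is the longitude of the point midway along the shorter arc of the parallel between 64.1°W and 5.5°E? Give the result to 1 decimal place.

29.3°W

Signed shortest Δλ from -64.1° to +5.5° is +69.6°.
Midpoint longitude = -64.1° + (+69.6°)/2 = -64.1° + 34.8° = -29.3°.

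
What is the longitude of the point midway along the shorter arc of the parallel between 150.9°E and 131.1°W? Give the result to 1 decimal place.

170.1°W

Signed shortest Δλ from +150.9° to -131.1° is +78.0°.
Midpoint longitude = +150.9° + (+78.0°)/2 = +150.9° + 39.0° = +189.9°.
Normalise into (−180°, 180°]: -170.1°.
(The naïve average (+150.9 + -131.1)/2 = 9.9° is on the wrong side of the globe.)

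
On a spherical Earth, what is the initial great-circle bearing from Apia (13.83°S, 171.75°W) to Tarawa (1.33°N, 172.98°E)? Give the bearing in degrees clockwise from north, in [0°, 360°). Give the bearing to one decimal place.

Δλ = 172.98 − -171.75 = 344.73°; wrapped into (−180°, 180°]: -15.27°.
θ = atan2( sin Δλ · cos φ₂ , cos φ₁ · sin φ₂ − sin φ₁ · cos φ₂ · cos Δλ )
  = atan2(-0.26330, 0.25308) = -46.134° → normalised to [0°, 360°): 313.866°.

313.9°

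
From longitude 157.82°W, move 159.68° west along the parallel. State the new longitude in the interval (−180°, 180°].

42.50°E

Start at -157.82°; shift −159.68° → -317.50°.
-317.50° lies outside (−180°, 180°]; add 360° → +42.50°.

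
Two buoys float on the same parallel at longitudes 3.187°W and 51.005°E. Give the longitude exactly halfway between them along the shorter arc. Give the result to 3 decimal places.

Signed shortest Δλ from -3.187° to +51.005° is +54.192°.
Midpoint longitude = -3.187° + (+54.192°)/2 = -3.187° + 27.096° = +23.909°.

23.909°E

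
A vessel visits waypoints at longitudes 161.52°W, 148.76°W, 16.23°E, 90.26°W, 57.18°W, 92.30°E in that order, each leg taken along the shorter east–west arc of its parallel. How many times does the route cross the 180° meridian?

0

Leg 1: -161.52° → -148.76°, shortest Δλ = 12.76° (east) — does not cross 180°.
Leg 2: -148.76° → +16.23°, shortest Δλ = 164.99° (east) — does not cross 180°.
Leg 3: +16.23° → -90.26°, shortest Δλ = -106.49° (west) — does not cross 180°.
Leg 4: -90.26° → -57.18°, shortest Δλ = 33.08° (east) — does not cross 180°.
Leg 5: -57.18° → +92.30°, shortest Δλ = 149.48° (east) — does not cross 180°.
Total crossings: 0.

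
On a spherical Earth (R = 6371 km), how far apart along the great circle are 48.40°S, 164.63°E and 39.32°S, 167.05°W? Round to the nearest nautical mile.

1332 nmi

Δλ = -167.05 − 164.63 = -331.68°; wrapped into (−180°, 180°]: 28.32°.
Δφ = -39.32 − -48.40 = 9.08°.
a = sin²(Δφ/2) + cos φ₁ · cos φ₂ · sin²(Δλ/2) = 0.037003.
c = 2·atan2(√a, √(1−a)) = 0.38714 rad → d = 6371·c ≈ 2466.45 km ≈ 1331.77 nmi.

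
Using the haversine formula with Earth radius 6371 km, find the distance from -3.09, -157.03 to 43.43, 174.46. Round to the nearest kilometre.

Δλ = 174.46 − -157.03 = 331.49°; wrapped into (−180°, 180°]: -28.51°.
Δφ = 43.43 − -3.09 = 46.52°.
a = sin²(Δφ/2) + cos φ₁ · cos φ₂ · sin²(Δλ/2) = 0.199918.
c = 2·atan2(√a, √(1−a)) = 0.92709 rad → d = 6371·c ≈ 5906.49 km.

5906 km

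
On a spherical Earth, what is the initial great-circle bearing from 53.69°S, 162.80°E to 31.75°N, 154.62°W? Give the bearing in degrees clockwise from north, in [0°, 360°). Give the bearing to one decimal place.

Δλ = -154.62 − 162.80 = -317.42°; wrapped into (−180°, 180°]: 42.58°.
θ = atan2( sin Δλ · cos φ₂ , cos φ₁ · sin φ₂ − sin φ₁ · cos φ₂ · cos Δλ )
  = atan2(0.57536, 0.81616) = 35.182° → normalised to [0°, 360°): 35.182°.

35.2°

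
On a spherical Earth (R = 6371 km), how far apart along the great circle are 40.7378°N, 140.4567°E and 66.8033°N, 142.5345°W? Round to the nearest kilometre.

5356 km

Δλ = -142.5345 − 140.4567 = -282.9912°; wrapped into (−180°, 180°]: 77.0088°.
Δφ = 66.8033 − 40.7378 = 26.0655°.
a = sin²(Δφ/2) + cos φ₁ · cos φ₂ · sin²(Δλ/2) = 0.166533.
c = 2·atan2(√a, √(1−a)) = 0.84071 rad → d = 6371·c ≈ 5356.17 km.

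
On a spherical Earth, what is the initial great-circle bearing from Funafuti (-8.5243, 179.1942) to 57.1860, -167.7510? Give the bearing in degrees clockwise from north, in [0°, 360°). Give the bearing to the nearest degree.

8°

Δλ = -167.7510 − 179.1942 = -346.9452°; wrapped into (−180°, 180°]: 13.0548°.
θ = atan2( sin Δλ · cos φ₂ , cos φ₁ · sin φ₂ − sin φ₁ · cos φ₂ · cos Δλ )
  = atan2(0.12241, 0.90940) = 7.666° → normalised to [0°, 360°): 7.666°.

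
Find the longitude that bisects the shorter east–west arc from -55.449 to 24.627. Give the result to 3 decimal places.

Signed shortest Δλ from -55.449° to +24.627° is +80.076°.
Midpoint longitude = -55.449° + (+80.076°)/2 = -55.449° + 40.038° = -15.411°.

-15.411°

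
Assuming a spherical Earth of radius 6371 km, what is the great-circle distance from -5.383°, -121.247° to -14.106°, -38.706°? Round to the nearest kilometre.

9060 km

Δλ = -38.706 − -121.247 = 82.541°.
Δφ = -14.106 − -5.383 = -8.723°.
a = sin²(Δφ/2) + cos φ₁ · cos φ₂ · sin²(Δλ/2) = 0.425895.
c = 2·atan2(√a, √(1−a)) = 1.42204 rad → d = 6371·c ≈ 9059.80 km.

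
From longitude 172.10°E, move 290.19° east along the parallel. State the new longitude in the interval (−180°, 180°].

Start at +172.10°; shift +290.19° → +462.29°.
+462.29° lies outside (−180°, 180°]; subtract 360° → +102.29°.

102.29°E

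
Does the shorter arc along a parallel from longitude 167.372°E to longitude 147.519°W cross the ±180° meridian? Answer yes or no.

Naïve |-147.519 − 167.372| = 314.891° > 180°, so the shorter arc goes the other way round — across 180°.
Signed shortest Δλ = ((-147.519 − 167.372 + 180) mod 360) − 180 = 45.109°.
Going east by 45.109° from +167.372° passes through 180° before reaching -147.519°.

Yes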